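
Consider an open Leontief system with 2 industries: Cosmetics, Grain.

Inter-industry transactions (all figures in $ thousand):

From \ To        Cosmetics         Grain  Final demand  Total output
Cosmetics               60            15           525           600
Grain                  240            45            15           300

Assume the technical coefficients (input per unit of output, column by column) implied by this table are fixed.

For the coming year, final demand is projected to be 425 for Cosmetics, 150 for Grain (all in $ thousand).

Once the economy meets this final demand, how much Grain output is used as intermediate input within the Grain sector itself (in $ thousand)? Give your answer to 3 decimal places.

z_GG = 61.409

Technical coefficients a_ij = z_ij / X_j:
  a_CC = 60/600 = 0.10, a_GC = 240/600 = 0.40
  a_CG = 15/300 = 0.05, a_GG = 45/300 = 0.15
I − A =
  [   0.90    -0.05]
  [  -0.40     0.85]
det(I−A) = (0.90)(0.85) − (-0.05)(-0.40) = 0.7450
adj(I−A) = [[0.85, 0.05], [0.40, 0.90]]
(I − A)⁻¹ = adj(I−A) / det(I−A) ≈
  [   1.1409     0.0671]
  [   0.5369     1.2081]
First solve x = (I − A)⁻¹ d = adj(I−A)·d / det(I−A); in particular x_G = (0.40·425 + 0.90·150) / 0.7450 = 305.00 / 0.7450 ≈ 409.39597.
Intermediate flow from G to G: z_GG = a_GG · x_G = 0.15 × 305.00 / 0.7450 = 45.75 / 0.7450 ≈ 61.409.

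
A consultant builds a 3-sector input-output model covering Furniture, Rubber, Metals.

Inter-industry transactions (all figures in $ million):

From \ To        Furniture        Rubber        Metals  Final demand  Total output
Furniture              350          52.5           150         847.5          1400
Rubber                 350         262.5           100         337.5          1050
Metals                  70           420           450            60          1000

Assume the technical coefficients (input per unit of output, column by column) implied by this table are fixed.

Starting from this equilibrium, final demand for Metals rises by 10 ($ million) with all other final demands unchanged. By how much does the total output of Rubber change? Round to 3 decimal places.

Technical coefficients a_ij = z_ij / X_j:
  a_FF = 350/1400 = 0.25, a_RF = 350/1400 = 0.25, a_MF = 70/1400 = 0.05
  a_FR = 52.5/1050 = 0.05, a_RR = 262.5/1050 = 0.25, a_MR = 420/1050 = 0.40
  a_FM = 150/1000 = 0.15, a_RM = 100/1000 = 0.10, a_MM = 450/1000 = 0.45
I − A =
  [   0.75    -0.05    -0.15]
  [  -0.25     0.75    -0.10]
  [  -0.05    -0.40     0.55]
Cofactors of I−A, C_ij = (−1)^(i+j)·(minor ij) (rows/columns in the sector order above):
  C_11 = (0.75)(0.55) − (-0.10)(-0.40) = 0.3725
  C_12 = −[(-0.25)(0.55) − (-0.10)(-0.05)] = 0.1425
  C_13 = (-0.25)(-0.40) − (0.75)(-0.05) = 0.1375
  C_21 = −[(-0.05)(0.55) − (-0.15)(-0.40)] = 0.0875
  C_22 = (0.75)(0.55) − (-0.15)(-0.05) = 0.4050
  C_23 = −[(0.75)(-0.40) − (-0.05)(-0.05)] = 0.3025
  C_31 = (-0.05)(-0.10) − (-0.15)(0.75) = 0.1175
  C_32 = −[(0.75)(-0.10) − (-0.15)(-0.25)] = 0.1125
  C_33 = (0.75)(0.75) − (-0.05)(-0.25) = 0.5500
det(I−A) = Σ_j (I−A)_1j·C_1j = (0.75)(0.3725) + (-0.05)(0.1425) + (-0.15)(0.1375) = 0.251625
adj(I−A) = Cᵀ =
  [ 0.3725   0.0875   0.1175]
  [ 0.1425   0.4050   0.1125]
  [ 0.1375   0.3025   0.5500]
(I − A)⁻¹ = adj(I−A) / det(I−A) ≈
  [   1.4804     0.3477     0.4670]
  [   0.5663     1.6095     0.4471]
  [   0.5464     1.2022     2.1858]
Δx = (I − A)⁻¹ Δd with Δd having +10 in the Metals component and 0 elsewhere.
So Δx_R = L_RM · (+10), where L_RM = adj(I−A)_RM / det(I−A) = 0.1125 / 0.251625.
Δx_R = 0.1125 × (+10) / 0.251625 = 1.125 / 0.251625 ≈ 4.471.

Δx_R = 4.471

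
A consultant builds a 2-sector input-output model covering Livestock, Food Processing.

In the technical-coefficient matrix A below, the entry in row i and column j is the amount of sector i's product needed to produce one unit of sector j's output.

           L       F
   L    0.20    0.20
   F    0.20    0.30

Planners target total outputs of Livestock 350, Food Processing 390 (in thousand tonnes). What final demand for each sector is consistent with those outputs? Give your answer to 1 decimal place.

d_L = 202.0, d_F = 203.0

I − A =
  [   0.80    -0.20]
  [  -0.20     0.70]
d = (I − A) x:
  d_L = (+0.80)·350 + (-0.20)·390 = 202.0
  d_F = (-0.20)·350 + (+0.70)·390 = 203.0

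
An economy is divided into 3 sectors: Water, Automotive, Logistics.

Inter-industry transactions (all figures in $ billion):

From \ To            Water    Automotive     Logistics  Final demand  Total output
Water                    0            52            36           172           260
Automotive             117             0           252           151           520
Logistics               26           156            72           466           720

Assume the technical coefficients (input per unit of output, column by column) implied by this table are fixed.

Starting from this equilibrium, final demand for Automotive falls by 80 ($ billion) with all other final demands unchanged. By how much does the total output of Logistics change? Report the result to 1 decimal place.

Δx_3 = -33.5

Technical coefficients a_ij = z_ij / X_j:
  a_11 = 0/260 = 0.00, a_21 = 117/260 = 0.45, a_31 = 26/260 = 0.10
  a_12 = 52/520 = 0.10, a_22 = 0/520 = 0.00, a_32 = 156/520 = 0.30
  a_13 = 36/720 = 0.05, a_23 = 252/720 = 0.35, a_33 = 72/720 = 0.10
I − A =
  [   1.00    -0.10    -0.05]
  [  -0.45     1.00    -0.35]
  [  -0.10    -0.30     0.90]
Cofactors of I−A, C_ij = (−1)^(i+j)·(minor ij) (rows/columns in the sector order above):
  C_11 = (1.00)(0.90) − (-0.35)(-0.30) = 0.7950
  C_12 = −[(-0.45)(0.90) − (-0.35)(-0.10)] = 0.4400
  C_13 = (-0.45)(-0.30) − (1.00)(-0.10) = 0.2350
  C_21 = −[(-0.10)(0.90) − (-0.05)(-0.30)] = 0.1050
  C_22 = (1.00)(0.90) − (-0.05)(-0.10) = 0.8950
  C_23 = −[(1.00)(-0.30) − (-0.10)(-0.10)] = 0.3100
  C_31 = (-0.10)(-0.35) − (-0.05)(1.00) = 0.0850
  C_32 = −[(1.00)(-0.35) − (-0.05)(-0.45)] = 0.3725
  C_33 = (1.00)(1.00) − (-0.10)(-0.45) = 0.9550
det(I−A) = Σ_j (I−A)_1j·C_1j = (1.00)(0.7950) + (-0.10)(0.4400) + (-0.05)(0.2350) = 0.73925
adj(I−A) = Cᵀ =
  [ 0.7950   0.1050   0.0850]
  [ 0.4400   0.8950   0.3725]
  [ 0.2350   0.3100   0.9550]
(I − A)⁻¹ = adj(I−A) / det(I−A) ≈
  [   1.0754     0.1420     0.1150]
  [   0.5952     1.2107     0.5039]
  [   0.3179     0.4193     1.2918]
Δx = (I − A)⁻¹ Δd with Δd having -80 in the Automotive component and 0 elsewhere.
So Δx_3 = L_32 · (-80), where L_32 = adj(I−A)_32 / det(I−A) = 0.3100 / 0.73925.
Δx_3 = 0.3100 × (-80) / 0.73925 = -24.80 / 0.73925 ≈ -33.5.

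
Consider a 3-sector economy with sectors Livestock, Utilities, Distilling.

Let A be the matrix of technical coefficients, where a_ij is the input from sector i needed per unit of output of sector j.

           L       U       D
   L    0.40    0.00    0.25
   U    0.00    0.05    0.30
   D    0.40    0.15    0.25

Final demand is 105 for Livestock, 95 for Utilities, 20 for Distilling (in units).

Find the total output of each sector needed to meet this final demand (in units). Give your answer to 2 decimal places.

x_L = 256.63, x_U = 161.87, x_D = 195.91

I − A =
  [   0.60     0.00    -0.25]
  [   0.00     0.95    -0.30]
  [  -0.40    -0.15     0.75]
Cofactors of I−A, C_ij = (−1)^(i+j)·(minor ij) (rows/columns in the sector order above):
  C_11 = (0.95)(0.75) − (-0.30)(-0.15) = 0.6675
  C_12 = −[(0.00)(0.75) − (-0.30)(-0.40)] = 0.1200
  C_13 = (0.00)(-0.15) − (0.95)(-0.40) = 0.3800
  C_21 = −[(0.00)(0.75) − (-0.25)(-0.15)] = 0.0375
  C_22 = (0.60)(0.75) − (-0.25)(-0.40) = 0.3500
  C_23 = −[(0.60)(-0.15) − (0.00)(-0.40)] = 0.0900
  C_31 = (0.00)(-0.30) − (-0.25)(0.95) = 0.2375
  C_32 = −[(0.60)(-0.30) − (-0.25)(0.00)] = 0.1800
  C_33 = (0.60)(0.95) − (0.00)(0.00) = 0.5700
det(I−A) = Σ_j (I−A)_1j·C_1j = (0.60)(0.6675) + (0.00)(0.1200) + (-0.25)(0.3800) = 0.3055
adj(I−A) = Cᵀ =
  [ 0.6675   0.0375   0.2375]
  [ 0.1200   0.3500   0.1800]
  [ 0.3800   0.0900   0.5700]
(I − A)⁻¹ = adj(I−A) / det(I−A) ≈
  [   2.1849     0.1227     0.7774]
  [   0.3928     1.1457     0.5892]
  [   1.2439     0.2946     1.8658]
x = (I − A)⁻¹ d = adj(I−A)·d / det(I−A), with det(I−A) = 0.3055:
  x_L = (0.6675·105 + 0.0375·95 + 0.2375·20) / 0.3055 = 78.40 / 0.3055 ≈ 256.63
  x_U = (0.1200·105 + 0.3500·95 + 0.1800·20) / 0.3055 = 49.45 / 0.3055 ≈ 161.87
  x_D = (0.3800·105 + 0.0900·95 + 0.5700·20) / 0.3055 = 59.85 / 0.3055 ≈ 195.91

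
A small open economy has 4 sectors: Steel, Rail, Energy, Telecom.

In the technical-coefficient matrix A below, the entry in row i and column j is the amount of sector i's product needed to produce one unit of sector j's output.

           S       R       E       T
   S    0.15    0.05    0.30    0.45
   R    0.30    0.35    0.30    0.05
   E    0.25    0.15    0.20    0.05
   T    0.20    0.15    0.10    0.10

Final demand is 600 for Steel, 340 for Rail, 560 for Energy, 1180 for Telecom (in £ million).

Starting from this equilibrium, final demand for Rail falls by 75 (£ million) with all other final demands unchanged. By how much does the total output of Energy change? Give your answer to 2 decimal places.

Δx_E = -49.52

I − A =
  [   0.85    -0.05    -0.30    -0.45]
  [  -0.30     0.65    -0.30    -0.05]
  [  -0.25    -0.15     0.80    -0.05]
  [  -0.20    -0.15    -0.10     0.90]
Compute the cofactors C_ij = (−1)^(i+j)·(3×3 minor ij) of I−A; the adjugate is their transpose:
adj(I−A) = Cᵀ =
  [ 0.415250   0.139250   0.236500   0.228500]
  [ 0.294250   0.454000   0.304250   0.189250]
  [ 0.195125   0.136250   0.398125   0.127250]
  [ 0.163000   0.121750   0.147500   0.325750]
det(I−A) = Σ_j (I−A)_1j·C_1j = (0.85)(0.415250) + (-0.05)(0.294250) + (-0.30)(0.195125) + (-0.45)(0.163000) = 0.2063625
(I − A)⁻¹ = adj(I−A) / det(I−A) ≈
  [   2.0122     0.6748     1.1460     1.1073]
  [   1.4259     2.2000     1.4743     0.9171]
  [   0.9455     0.6602     1.9293     0.6166]
  [   0.7899     0.5900     0.7148     1.5785]
Δx = (I − A)⁻¹ Δd with Δd having -75 in the Rail component and 0 elsewhere.
So Δx_E = L_ER · (-75), where L_ER = adj(I−A)_ER / det(I−A) = 0.136250 / 0.2063625.
Δx_E = 0.136250 × (-75) / 0.2063625 = -10.21875 / 0.2063625 ≈ -49.52.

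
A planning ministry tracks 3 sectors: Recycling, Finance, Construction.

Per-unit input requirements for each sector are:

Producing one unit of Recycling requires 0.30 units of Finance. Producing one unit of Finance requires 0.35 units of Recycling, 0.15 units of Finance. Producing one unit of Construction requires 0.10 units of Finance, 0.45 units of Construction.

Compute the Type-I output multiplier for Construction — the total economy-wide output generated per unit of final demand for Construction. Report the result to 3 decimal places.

m_C = 2.148

I − A =
  [   1.00    -0.35     0.00]
  [  -0.30     0.85    -0.10]
  [   0.00     0.00     0.55]
Cofactors of I−A, C_ij = (−1)^(i+j)·(minor ij) (rows/columns in the sector order above):
  C_11 = (0.85)(0.55) − (-0.10)(0.00) = 0.4675
  C_12 = −[(-0.30)(0.55) − (-0.10)(0.00)] = 0.1650
  C_13 = (-0.30)(0.00) − (0.85)(0.00) = 0.0000
  C_21 = −[(-0.35)(0.55) − (0.00)(0.00)] = 0.1925
  C_22 = (1.00)(0.55) − (0.00)(0.00) = 0.5500
  C_23 = −[(1.00)(0.00) − (-0.35)(0.00)] = 0.0000
  C_31 = (-0.35)(-0.10) − (0.00)(0.85) = 0.0350
  C_32 = −[(1.00)(-0.10) − (0.00)(-0.30)] = 0.1000
  C_33 = (1.00)(0.85) − (-0.35)(-0.30) = 0.7450
det(I−A) = Σ_j (I−A)_1j·C_1j = (1.00)(0.4675) + (-0.35)(0.1650) + (0.00)(0.0000) = 0.40975
adj(I−A) = Cᵀ =
  [ 0.4675   0.1925   0.0350]
  [ 0.1650   0.5500   0.1000]
  [ 0.0000   0.0000   0.7450]
(I − A)⁻¹ = adj(I−A) / det(I−A) ≈
  [   1.1409     0.4698     0.0854]
  [   0.4027     1.3423     0.2441]
  [   0.0000     0.0000     1.8182]
The output multiplier for sector j is the column-j sum of the Leontief inverse (I − A)⁻¹ = adj(I−A) / det(I−A).
Column C of adj(I−A): (0.0350, 0.1000, 0.7450); det(I−A) = 0.40975.
m_C = (0.0350 + 0.1000 + 0.7450) / 0.40975 = 0.88 / 0.40975 ≈ 2.148.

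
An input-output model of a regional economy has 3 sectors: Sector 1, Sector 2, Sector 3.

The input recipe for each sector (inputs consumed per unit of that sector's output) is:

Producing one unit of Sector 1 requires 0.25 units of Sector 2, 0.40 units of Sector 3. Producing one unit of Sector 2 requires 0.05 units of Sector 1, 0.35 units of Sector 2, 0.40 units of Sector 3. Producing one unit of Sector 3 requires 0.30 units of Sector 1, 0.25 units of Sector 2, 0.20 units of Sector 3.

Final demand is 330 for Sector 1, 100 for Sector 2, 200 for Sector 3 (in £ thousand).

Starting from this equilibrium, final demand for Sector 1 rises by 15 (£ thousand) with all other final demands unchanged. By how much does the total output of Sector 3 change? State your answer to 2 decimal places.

I − A =
  [   1.00    -0.05    -0.30]
  [  -0.25     0.65    -0.25]
  [  -0.40    -0.40     0.80]
Cofactors of I−A, C_ij = (−1)^(i+j)·(minor ij) (rows/columns in the sector order above):
  C_11 = (0.65)(0.80) − (-0.25)(-0.40) = 0.4200
  C_12 = −[(-0.25)(0.80) − (-0.25)(-0.40)] = 0.3000
  C_13 = (-0.25)(-0.40) − (0.65)(-0.40) = 0.3600
  C_21 = −[(-0.05)(0.80) − (-0.30)(-0.40)] = 0.1600
  C_22 = (1.00)(0.80) − (-0.30)(-0.40) = 0.6800
  C_23 = −[(1.00)(-0.40) − (-0.05)(-0.40)] = 0.4200
  C_31 = (-0.05)(-0.25) − (-0.30)(0.65) = 0.2075
  C_32 = −[(1.00)(-0.25) − (-0.30)(-0.25)] = 0.3250
  C_33 = (1.00)(0.65) − (-0.05)(-0.25) = 0.6375
det(I−A) = Σ_j (I−A)_1j·C_1j = (1.00)(0.4200) + (-0.05)(0.3000) + (-0.30)(0.3600) = 0.2970
adj(I−A) = Cᵀ =
  [ 0.4200   0.1600   0.2075]
  [ 0.3000   0.6800   0.3250]
  [ 0.3600   0.4200   0.6375]
(I − A)⁻¹ = adj(I−A) / det(I−A) ≈
  [   1.4141     0.5387     0.6987]
  [   1.0101     2.2896     1.0943]
  [   1.2121     1.4141     2.1465]
Δx = (I − A)⁻¹ Δd with Δd having +15 in the Sector 1 component and 0 elsewhere.
So Δx_3 = L_31 · (+15), where L_31 = adj(I−A)_31 / det(I−A) = 0.3600 / 0.2970.
Δx_3 = 0.3600 × (+15) / 0.2970 = 5.40 / 0.2970 ≈ 18.18.

Δx_3 = 18.18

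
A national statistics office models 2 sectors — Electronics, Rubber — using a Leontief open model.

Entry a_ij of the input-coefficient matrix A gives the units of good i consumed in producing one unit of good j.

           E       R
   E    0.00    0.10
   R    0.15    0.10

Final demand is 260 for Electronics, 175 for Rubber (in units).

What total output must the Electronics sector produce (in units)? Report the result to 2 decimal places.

x_E = 284.18

I − A =
  [   1.00    -0.10]
  [  -0.15     0.90]
det(I−A) = (1.00)(0.90) − (-0.10)(-0.15) = 0.8850
adj(I−A) = [[0.90, 0.10], [0.15, 1.00]]
(I − A)⁻¹ = adj(I−A) / det(I−A) ≈
  [   1.0169     0.1130]
  [   0.1695     1.1299]
x = (I − A)⁻¹ d = adj(I−A)·d / det(I−A), with det(I−A) = 0.8850:
  x_E = (0.90·260 + 0.10·175) / 0.8850 = 251.50 / 0.8850 ≈ 284.18
  x_R = (0.15·260 + 1.00·175) / 0.8850 = 214.00 / 0.8850 ≈ 241.81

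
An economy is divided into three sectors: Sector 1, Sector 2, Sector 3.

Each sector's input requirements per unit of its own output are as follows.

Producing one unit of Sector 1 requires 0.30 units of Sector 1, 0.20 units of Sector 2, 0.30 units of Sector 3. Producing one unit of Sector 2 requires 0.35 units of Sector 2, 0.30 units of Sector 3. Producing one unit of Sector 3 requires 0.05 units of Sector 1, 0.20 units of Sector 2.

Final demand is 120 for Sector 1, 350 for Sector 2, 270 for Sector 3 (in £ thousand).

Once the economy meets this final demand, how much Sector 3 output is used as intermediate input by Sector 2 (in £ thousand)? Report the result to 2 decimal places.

z_32 = 233.44

I − A =
  [   0.70     0.00    -0.05]
  [  -0.20     0.65    -0.20]
  [  -0.30    -0.30     1.00]
Cofactors of I−A, C_ij = (−1)^(i+j)·(minor ij) (rows/columns in the sector order above):
  C_11 = (0.65)(1.00) − (-0.20)(-0.30) = 0.5900
  C_12 = −[(-0.20)(1.00) − (-0.20)(-0.30)] = 0.2600
  C_13 = (-0.20)(-0.30) − (0.65)(-0.30) = 0.2550
  C_21 = −[(0.00)(1.00) − (-0.05)(-0.30)] = 0.0150
  C_22 = (0.70)(1.00) − (-0.05)(-0.30) = 0.6850
  C_23 = −[(0.70)(-0.30) − (0.00)(-0.30)] = 0.2100
  C_31 = (0.00)(-0.20) − (-0.05)(0.65) = 0.0325
  C_32 = −[(0.70)(-0.20) − (-0.05)(-0.20)] = 0.1500
  C_33 = (0.70)(0.65) − (0.00)(-0.20) = 0.4550
det(I−A) = Σ_j (I−A)_1j·C_1j = (0.70)(0.5900) + (0.00)(0.2600) + (-0.05)(0.2550) = 0.40025
adj(I−A) = Cᵀ =
  [ 0.5900   0.0150   0.0325]
  [ 0.2600   0.6850   0.1500]
  [ 0.2550   0.2100   0.4550]
(I − A)⁻¹ = adj(I−A) / det(I−A) ≈
  [   1.4741     0.0375     0.0812]
  [   0.6496     1.7114     0.3748]
  [   0.6371     0.5247     1.1368]
First solve x = (I − A)⁻¹ d = adj(I−A)·d / det(I−A); in particular x_2 = (0.2600·120 + 0.6850·350 + 0.1500·270) / 0.40025 = 311.45 / 0.40025 ≈ 778.1387.
Intermediate flow from 3 to 2: z_32 = a_32 · x_2 = 0.30 × 311.45 / 0.40025 = 93.435 / 0.40025 ≈ 233.44.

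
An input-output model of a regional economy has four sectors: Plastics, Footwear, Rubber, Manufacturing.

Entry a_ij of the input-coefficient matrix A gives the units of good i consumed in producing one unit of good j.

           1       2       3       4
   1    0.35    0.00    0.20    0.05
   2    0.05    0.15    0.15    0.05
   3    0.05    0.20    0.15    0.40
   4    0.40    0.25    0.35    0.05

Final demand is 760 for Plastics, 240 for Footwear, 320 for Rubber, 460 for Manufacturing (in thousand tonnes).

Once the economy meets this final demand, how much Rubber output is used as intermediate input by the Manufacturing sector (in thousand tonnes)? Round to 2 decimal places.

I − A =
  [   0.65     0.00    -0.20    -0.05]
  [  -0.05     0.85    -0.15    -0.05]
  [  -0.05    -0.20     0.85    -0.40]
  [  -0.40    -0.25    -0.35     0.95]
Compute the cofactors C_ij = (−1)^(i+j)·(3×3 minor ij) of I−A; the adjugate is their transpose:
adj(I−A) = Cᵀ =
  [ 0.509750   0.072125   0.175750   0.104625]
  [ 0.082375   0.374500   0.115375   0.072625]
  [ 0.194250   0.185125   0.499125   0.230125]
  [ 0.307875   0.197125   0.288250   0.439625]
det(I−A) = Σ_j (I−A)_1j·C_1j = (0.65)(0.509750) + (0.00)(0.082375) + (-0.20)(0.194250) + (-0.05)(0.307875) = 0.27709375
(I − A)⁻¹ = adj(I−A) / det(I−A) ≈
  [   1.8396     0.2603     0.6343     0.3776]
  [   0.2973     1.3515     0.4164     0.2621]
  [   0.7010     0.6681     1.8013     0.8305]
  [   1.1111     0.7114     1.0403     1.5866]
First solve x = (I − A)⁻¹ d = adj(I−A)·d / det(I−A); in particular x_4 = (0.307875·760 + 0.197125·240 + 0.288250·320 + 0.439625·460) / 0.27709375 = 575.7625 / 0.27709375 ≈ 2077.8617.
Intermediate flow from 3 to 4: z_34 = a_34 · x_4 = 0.40 × 575.7625 / 0.27709375 = 230.305 / 0.27709375 ≈ 831.14.

z_34 = 831.14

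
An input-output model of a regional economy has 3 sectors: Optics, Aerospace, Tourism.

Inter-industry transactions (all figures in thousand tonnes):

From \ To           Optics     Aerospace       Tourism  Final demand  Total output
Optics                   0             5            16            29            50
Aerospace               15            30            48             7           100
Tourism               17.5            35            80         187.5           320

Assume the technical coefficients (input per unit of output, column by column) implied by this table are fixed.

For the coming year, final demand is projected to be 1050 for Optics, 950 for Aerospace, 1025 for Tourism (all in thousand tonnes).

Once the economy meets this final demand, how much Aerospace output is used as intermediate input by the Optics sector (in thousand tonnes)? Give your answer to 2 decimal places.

Technical coefficients a_ij = z_ij / X_j:
  a_11 = 0/50 = 0.00, a_21 = 15/50 = 0.30, a_31 = 17.5/50 = 0.35
  a_12 = 5/100 = 0.05, a_22 = 30/100 = 0.30, a_32 = 35/100 = 0.35
  a_13 = 16/320 = 0.05, a_23 = 48/320 = 0.15, a_33 = 80/320 = 0.25
I − A =
  [   1.00    -0.05    -0.05]
  [  -0.30     0.70    -0.15]
  [  -0.35    -0.35     0.75]
Cofactors of I−A, C_ij = (−1)^(i+j)·(minor ij) (rows/columns in the sector order above):
  C_11 = (0.70)(0.75) − (-0.15)(-0.35) = 0.4725
  C_12 = −[(-0.30)(0.75) − (-0.15)(-0.35)] = 0.2775
  C_13 = (-0.30)(-0.35) − (0.70)(-0.35) = 0.3500
  C_21 = −[(-0.05)(0.75) − (-0.05)(-0.35)] = 0.0550
  C_22 = (1.00)(0.75) − (-0.05)(-0.35) = 0.7325
  C_23 = −[(1.00)(-0.35) − (-0.05)(-0.35)] = 0.3675
  C_31 = (-0.05)(-0.15) − (-0.05)(0.70) = 0.0425
  C_32 = −[(1.00)(-0.15) − (-0.05)(-0.30)] = 0.1650
  C_33 = (1.00)(0.70) − (-0.05)(-0.30) = 0.6850
det(I−A) = Σ_j (I−A)_1j·C_1j = (1.00)(0.4725) + (-0.05)(0.2775) + (-0.05)(0.3500) = 0.441125
adj(I−A) = Cᵀ =
  [ 0.4725   0.0550   0.0425]
  [ 0.2775   0.7325   0.1650]
  [ 0.3500   0.3675   0.6850]
(I − A)⁻¹ = adj(I−A) / det(I−A) ≈
  [   1.0711     0.1247     0.0963]
  [   0.6291     1.6605     0.3740]
  [   0.7934     0.8331     1.5528]
First solve x = (I − A)⁻¹ d = adj(I−A)·d / det(I−A); in particular x_1 = (0.4725·1050 + 0.0550·950 + 0.0425·1025) / 0.441125 = 591.9375 / 0.441125 ≈ 1341.8816.
Intermediate flow from 2 to 1: z_21 = a_21 · x_1 = 0.30 × 591.9375 / 0.441125 = 177.58125 / 0.441125 ≈ 402.56.

z_21 = 402.56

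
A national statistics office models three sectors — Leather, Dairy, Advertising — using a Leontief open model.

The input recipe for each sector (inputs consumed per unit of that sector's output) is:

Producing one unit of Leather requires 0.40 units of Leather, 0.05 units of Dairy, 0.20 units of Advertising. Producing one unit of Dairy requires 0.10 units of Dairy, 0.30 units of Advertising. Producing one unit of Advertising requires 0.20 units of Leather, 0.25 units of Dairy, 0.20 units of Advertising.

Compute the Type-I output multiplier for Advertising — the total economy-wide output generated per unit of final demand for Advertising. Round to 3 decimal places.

m_3 = 2.529

I − A =
  [   0.60     0.00    -0.20]
  [  -0.05     0.90    -0.25]
  [  -0.20    -0.30     0.80]
Cofactors of I−A, C_ij = (−1)^(i+j)·(minor ij) (rows/columns in the sector order above):
  C_11 = (0.90)(0.80) − (-0.25)(-0.30) = 0.6450
  C_12 = −[(-0.05)(0.80) − (-0.25)(-0.20)] = 0.0900
  C_13 = (-0.05)(-0.30) − (0.90)(-0.20) = 0.1950
  C_21 = −[(0.00)(0.80) − (-0.20)(-0.30)] = 0.0600
  C_22 = (0.60)(0.80) − (-0.20)(-0.20) = 0.4400
  C_23 = −[(0.60)(-0.30) − (0.00)(-0.20)] = 0.1800
  C_31 = (0.00)(-0.25) − (-0.20)(0.90) = 0.1800
  C_32 = −[(0.60)(-0.25) − (-0.20)(-0.05)] = 0.1600
  C_33 = (0.60)(0.90) − (0.00)(-0.05) = 0.5400
det(I−A) = Σ_j (I−A)_1j·C_1j = (0.60)(0.6450) + (0.00)(0.0900) + (-0.20)(0.1950) = 0.3480
adj(I−A) = Cᵀ =
  [ 0.6450   0.0600   0.1800]
  [ 0.0900   0.4400   0.1600]
  [ 0.1950   0.1800   0.5400]
(I − A)⁻¹ = adj(I−A) / det(I−A) ≈
  [   1.8534     0.1724     0.5172]
  [   0.2586     1.2644     0.4598]
  [   0.5603     0.5172     1.5517]
The output multiplier for sector j is the column-j sum of the Leontief inverse (I − A)⁻¹ = adj(I−A) / det(I−A).
Column 3 of adj(I−A): (0.1800, 0.1600, 0.5400); det(I−A) = 0.3480.
m_3 = (0.1800 + 0.1600 + 0.5400) / 0.3480 = 0.88 / 0.3480 ≈ 2.529.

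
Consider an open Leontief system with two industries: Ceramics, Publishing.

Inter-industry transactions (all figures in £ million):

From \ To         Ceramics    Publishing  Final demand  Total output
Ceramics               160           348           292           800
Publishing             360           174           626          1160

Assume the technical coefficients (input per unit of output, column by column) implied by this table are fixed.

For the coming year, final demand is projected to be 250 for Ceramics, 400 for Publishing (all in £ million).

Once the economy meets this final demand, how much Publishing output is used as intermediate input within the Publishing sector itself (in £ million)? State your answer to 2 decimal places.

z_PP = 119.04

Technical coefficients a_ij = z_ij / X_j:
  a_CC = 160/800 = 0.20, a_PC = 360/800 = 0.45
  a_CP = 348/1160 = 0.30, a_PP = 174/1160 = 0.15
I − A =
  [   0.80    -0.30]
  [  -0.45     0.85]
det(I−A) = (0.80)(0.85) − (-0.30)(-0.45) = 0.5450
adj(I−A) = [[0.85, 0.30], [0.45, 0.80]]
(I − A)⁻¹ = adj(I−A) / det(I−A) ≈
  [   1.5596     0.5505]
  [   0.8257     1.4679]
First solve x = (I − A)⁻¹ d = adj(I−A)·d / det(I−A); in particular x_P = (0.45·250 + 0.80·400) / 0.5450 = 432.50 / 0.5450 ≈ 793.5780.
Intermediate flow from P to P: z_PP = a_PP · x_P = 0.15 × 432.50 / 0.5450 = 64.875 / 0.5450 ≈ 119.04.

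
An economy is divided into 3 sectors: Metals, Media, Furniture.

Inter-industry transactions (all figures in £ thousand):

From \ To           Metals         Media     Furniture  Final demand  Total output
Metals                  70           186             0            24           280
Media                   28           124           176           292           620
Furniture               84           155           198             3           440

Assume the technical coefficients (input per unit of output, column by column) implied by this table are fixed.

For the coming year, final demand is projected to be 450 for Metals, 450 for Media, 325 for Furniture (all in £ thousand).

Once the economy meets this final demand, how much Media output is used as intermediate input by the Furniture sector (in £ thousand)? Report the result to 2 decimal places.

z_23 = 848.15

Technical coefficients a_ij = z_ij / X_j:
  a_11 = 70/280 = 0.25, a_21 = 28/280 = 0.10, a_31 = 84/280 = 0.30
  a_12 = 186/620 = 0.30, a_22 = 124/620 = 0.20, a_32 = 155/620 = 0.25
  a_13 = 0/440 = 0.00, a_23 = 176/440 = 0.40, a_33 = 198/440 = 0.45
I − A =
  [   0.75    -0.30     0.00]
  [  -0.10     0.80    -0.40]
  [  -0.30    -0.25     0.55]
Cofactors of I−A, C_ij = (−1)^(i+j)·(minor ij) (rows/columns in the sector order above):
  C_11 = (0.80)(0.55) − (-0.40)(-0.25) = 0.3400
  C_12 = −[(-0.10)(0.55) − (-0.40)(-0.30)] = 0.1750
  C_13 = (-0.10)(-0.25) − (0.80)(-0.30) = 0.2650
  C_21 = −[(-0.30)(0.55) − (0.00)(-0.25)] = 0.1650
  C_22 = (0.75)(0.55) − (0.00)(-0.30) = 0.4125
  C_23 = −[(0.75)(-0.25) − (-0.30)(-0.30)] = 0.2775
  C_31 = (-0.30)(-0.40) − (0.00)(0.80) = 0.1200
  C_32 = −[(0.75)(-0.40) − (0.00)(-0.10)] = 0.3000
  C_33 = (0.75)(0.80) − (-0.30)(-0.10) = 0.5700
det(I−A) = Σ_j (I−A)_1j·C_1j = (0.75)(0.3400) + (-0.30)(0.1750) + (0.00)(0.2650) = 0.2025
adj(I−A) = Cᵀ =
  [ 0.3400   0.1650   0.1200]
  [ 0.1750   0.4125   0.3000]
  [ 0.2650   0.2775   0.5700]
(I − A)⁻¹ = adj(I−A) / det(I−A) ≈
  [   1.6790     0.8148     0.5926]
  [   0.8642     2.0370     1.4815]
  [   1.3086     1.3704     2.8148]
First solve x = (I − A)⁻¹ d = adj(I−A)·d / det(I−A); in particular x_3 = (0.2650·450 + 0.2775·450 + 0.5700·325) / 0.2025 = 429.375 / 0.2025 ≈ 2120.3704.
Intermediate flow from 2 to 3: z_23 = a_23 · x_3 = 0.40 × 429.375 / 0.2025 = 171.75 / 0.2025 ≈ 848.15.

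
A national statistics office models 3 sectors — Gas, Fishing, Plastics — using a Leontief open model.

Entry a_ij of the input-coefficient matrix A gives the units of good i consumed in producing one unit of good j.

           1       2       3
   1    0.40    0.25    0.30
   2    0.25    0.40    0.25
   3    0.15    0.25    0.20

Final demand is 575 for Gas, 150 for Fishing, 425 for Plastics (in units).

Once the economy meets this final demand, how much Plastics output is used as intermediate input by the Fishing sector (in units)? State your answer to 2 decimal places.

z_32 = 511.50

I − A =
  [   0.60    -0.25    -0.30]
  [  -0.25     0.60    -0.25]
  [  -0.15    -0.25     0.80]
Cofactors of I−A, C_ij = (−1)^(i+j)·(minor ij) (rows/columns in the sector order above):
  C_11 = (0.60)(0.80) − (-0.25)(-0.25) = 0.4175
  C_12 = −[(-0.25)(0.80) − (-0.25)(-0.15)] = 0.2375
  C_13 = (-0.25)(-0.25) − (0.60)(-0.15) = 0.1525
  C_21 = −[(-0.25)(0.80) − (-0.30)(-0.25)] = 0.2750
  C_22 = (0.60)(0.80) − (-0.30)(-0.15) = 0.4350
  C_23 = −[(0.60)(-0.25) − (-0.25)(-0.15)] = 0.1875
  C_31 = (-0.25)(-0.25) − (-0.30)(0.60) = 0.2425
  C_32 = −[(0.60)(-0.25) − (-0.30)(-0.25)] = 0.2250
  C_33 = (0.60)(0.60) − (-0.25)(-0.25) = 0.2975
det(I−A) = Σ_j (I−A)_1j·C_1j = (0.60)(0.4175) + (-0.25)(0.2375) + (-0.30)(0.1525) = 0.145375
adj(I−A) = Cᵀ =
  [ 0.4175   0.2750   0.2425]
  [ 0.2375   0.4350   0.2250]
  [ 0.1525   0.1875   0.2975]
(I − A)⁻¹ = adj(I−A) / det(I−A) ≈
  [   2.8719     1.8917     1.6681]
  [   1.6337     2.9923     1.5477]
  [   1.0490     1.2898     2.0464]
First solve x = (I − A)⁻¹ d = adj(I−A)·d / det(I−A); in particular x_2 = (0.2375·575 + 0.4350·150 + 0.2250·425) / 0.145375 = 297.4375 / 0.145375 ≈ 2046.0017.
Intermediate flow from 3 to 2: z_32 = a_32 · x_2 = 0.25 × 297.4375 / 0.145375 = 74.359375 / 0.145375 ≈ 511.50.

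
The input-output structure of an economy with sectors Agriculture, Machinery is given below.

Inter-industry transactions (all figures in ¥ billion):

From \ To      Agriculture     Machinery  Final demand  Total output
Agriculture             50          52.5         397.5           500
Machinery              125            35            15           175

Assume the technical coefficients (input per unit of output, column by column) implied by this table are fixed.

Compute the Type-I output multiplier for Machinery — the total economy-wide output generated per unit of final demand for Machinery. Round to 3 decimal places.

Technical coefficients a_ij = z_ij / X_j:
  a_11 = 50/500 = 0.10, a_21 = 125/500 = 0.25
  a_12 = 52.5/175 = 0.30, a_22 = 35/175 = 0.20
I − A =
  [   0.90    -0.30]
  [  -0.25     0.80]
det(I−A) = (0.90)(0.80) − (-0.30)(-0.25) = 0.6450
adj(I−A) = [[0.80, 0.30], [0.25, 0.90]]
(I − A)⁻¹ = adj(I−A) / det(I−A) ≈
  [   1.2403     0.4651]
  [   0.3876     1.3953]
The output multiplier for sector j is the column-j sum of the Leontief inverse (I − A)⁻¹ = adj(I−A) / det(I−A).
Column 2 of adj(I−A): (0.30, 0.90); det(I−A) = 0.6450.
m_2 = (0.30 + 0.90) / 0.6450 = 1.20 / 0.6450 ≈ 1.860.

m_2 = 1.860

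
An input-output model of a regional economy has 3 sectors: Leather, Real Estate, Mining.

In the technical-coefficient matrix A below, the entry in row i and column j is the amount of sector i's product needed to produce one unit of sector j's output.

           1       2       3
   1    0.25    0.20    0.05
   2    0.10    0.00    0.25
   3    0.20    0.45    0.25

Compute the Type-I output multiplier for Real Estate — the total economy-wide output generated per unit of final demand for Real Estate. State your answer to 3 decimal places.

m_2 = 2.501

I − A =
  [   0.75    -0.20    -0.05]
  [  -0.10     1.00    -0.25]
  [  -0.20    -0.45     0.75]
Cofactors of I−A, C_ij = (−1)^(i+j)·(minor ij) (rows/columns in the sector order above):
  C_11 = (1.00)(0.75) − (-0.25)(-0.45) = 0.6375
  C_12 = −[(-0.10)(0.75) − (-0.25)(-0.20)] = 0.1250
  C_13 = (-0.10)(-0.45) − (1.00)(-0.20) = 0.2450
  C_21 = −[(-0.20)(0.75) − (-0.05)(-0.45)] = 0.1725
  C_22 = (0.75)(0.75) − (-0.05)(-0.20) = 0.5525
  C_23 = −[(0.75)(-0.45) − (-0.20)(-0.20)] = 0.3775
  C_31 = (-0.20)(-0.25) − (-0.05)(1.00) = 0.1000
  C_32 = −[(0.75)(-0.25) − (-0.05)(-0.10)] = 0.1925
  C_33 = (0.75)(1.00) − (-0.20)(-0.10) = 0.7300
det(I−A) = Σ_j (I−A)_1j·C_1j = (0.75)(0.6375) + (-0.20)(0.1250) + (-0.05)(0.2450) = 0.440875
adj(I−A) = Cᵀ =
  [ 0.6375   0.1725   0.1000]
  [ 0.1250   0.5525   0.1925]
  [ 0.2450   0.3775   0.7300]
(I − A)⁻¹ = adj(I−A) / det(I−A) ≈
  [   1.4460     0.3913     0.2268]
  [   0.2835     1.2532     0.4366]
  [   0.5557     0.8563     1.6558]
The output multiplier for sector j is the column-j sum of the Leontief inverse (I − A)⁻¹ = adj(I−A) / det(I−A).
Column 2 of adj(I−A): (0.1725, 0.5525, 0.3775); det(I−A) = 0.440875.
m_2 = (0.1725 + 0.5525 + 0.3775) / 0.440875 = 1.1025 / 0.440875 ≈ 2.501.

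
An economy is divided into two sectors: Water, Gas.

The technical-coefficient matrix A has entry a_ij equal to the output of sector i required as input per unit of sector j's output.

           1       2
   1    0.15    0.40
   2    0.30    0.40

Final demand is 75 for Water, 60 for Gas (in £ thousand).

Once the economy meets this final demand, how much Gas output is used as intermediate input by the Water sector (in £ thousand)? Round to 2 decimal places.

I − A =
  [   0.85    -0.40]
  [  -0.30     0.60]
det(I−A) = (0.85)(0.60) − (-0.40)(-0.30) = 0.3900
adj(I−A) = [[0.60, 0.40], [0.30, 0.85]]
(I − A)⁻¹ = adj(I−A) / det(I−A) ≈
  [   1.5385     1.0256]
  [   0.7692     2.1795]
First solve x = (I − A)⁻¹ d = adj(I−A)·d / det(I−A); in particular x_1 = (0.60·75 + 0.40·60) / 0.3900 = 69.00 / 0.3900 ≈ 176.9231.
Intermediate flow from 2 to 1: z_21 = a_21 · x_1 = 0.30 × 69.00 / 0.3900 = 20.70 / 0.3900 ≈ 53.08.

z_21 = 53.08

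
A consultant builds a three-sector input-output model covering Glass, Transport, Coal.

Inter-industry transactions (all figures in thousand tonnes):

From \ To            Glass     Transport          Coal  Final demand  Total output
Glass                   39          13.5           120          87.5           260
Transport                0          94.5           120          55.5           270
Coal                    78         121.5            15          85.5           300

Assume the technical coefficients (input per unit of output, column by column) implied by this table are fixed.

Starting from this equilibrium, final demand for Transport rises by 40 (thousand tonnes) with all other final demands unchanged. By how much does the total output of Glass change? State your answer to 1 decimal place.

Technical coefficients a_ij = z_ij / X_j:
  a_11 = 39/260 = 0.15, a_21 = 0/260 = 0.00, a_31 = 78/260 = 0.30
  a_12 = 13.5/270 = 0.05, a_22 = 94.5/270 = 0.35, a_32 = 121.5/270 = 0.45
  a_13 = 120/300 = 0.40, a_23 = 120/300 = 0.40, a_33 = 15/300 = 0.05
I − A =
  [   0.85    -0.05    -0.40]
  [   0.00     0.65    -0.40]
  [  -0.30    -0.45     0.95]
Cofactors of I−A, C_ij = (−1)^(i+j)·(minor ij) (rows/columns in the sector order above):
  C_11 = (0.65)(0.95) − (-0.40)(-0.45) = 0.4375
  C_12 = −[(0.00)(0.95) − (-0.40)(-0.30)] = 0.1200
  C_13 = (0.00)(-0.45) − (0.65)(-0.30) = 0.1950
  C_21 = −[(-0.05)(0.95) − (-0.40)(-0.45)] = 0.2275
  C_22 = (0.85)(0.95) − (-0.40)(-0.30) = 0.6875
  C_23 = −[(0.85)(-0.45) − (-0.05)(-0.30)] = 0.3975
  C_31 = (-0.05)(-0.40) − (-0.40)(0.65) = 0.2800
  C_32 = −[(0.85)(-0.40) − (-0.40)(0.00)] = 0.3400
  C_33 = (0.85)(0.65) − (-0.05)(0.00) = 0.5525
det(I−A) = Σ_j (I−A)_1j·C_1j = (0.85)(0.4375) + (-0.05)(0.1200) + (-0.40)(0.1950) = 0.287875
adj(I−A) = Cᵀ =
  [ 0.4375   0.2275   0.2800]
  [ 0.1200   0.6875   0.3400]
  [ 0.1950   0.3975   0.5525]
(I − A)⁻¹ = adj(I−A) / det(I−A) ≈
  [   1.5198     0.7903     0.9726]
  [   0.4168     2.3882     1.1811]
  [   0.6774     1.3808     1.9192]
Δx = (I − A)⁻¹ Δd with Δd having +40 in the Transport component and 0 elsewhere.
So Δx_1 = L_12 · (+40), where L_12 = adj(I−A)_12 / det(I−A) = 0.2275 / 0.287875.
Δx_1 = 0.2275 × (+40) / 0.287875 = 9.10 / 0.287875 ≈ 31.6.

Δx_1 = 31.6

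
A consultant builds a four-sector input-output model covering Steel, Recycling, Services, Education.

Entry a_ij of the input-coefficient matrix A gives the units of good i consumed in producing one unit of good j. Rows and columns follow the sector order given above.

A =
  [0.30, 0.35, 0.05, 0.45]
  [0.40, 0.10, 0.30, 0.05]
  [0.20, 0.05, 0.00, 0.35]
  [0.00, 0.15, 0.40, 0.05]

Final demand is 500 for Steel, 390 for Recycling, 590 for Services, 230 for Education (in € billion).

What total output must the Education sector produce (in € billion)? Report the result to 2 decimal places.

I − A =
  [   0.70    -0.35    -0.05    -0.45]
  [  -0.40     0.90    -0.30    -0.05]
  [  -0.20    -0.05     1.00    -0.35]
  [   0.00    -0.15    -0.40     0.95]
Compute the cofactors C_ij = (−1)^(i+j)·(3×3 minor ij) of I−A; the adjugate is their transpose:
adj(I−A) = Cᵀ =
  [ 0.690500   0.365000   0.331375   0.468375]
  [ 0.385000   0.521500   0.304500   0.322000]
  [ 0.209500   0.150000   0.433250   0.266750]
  [ 0.149000   0.145500   0.230500   0.448500]
det(I−A) = Σ_j (I−A)_1j·C_1j = (0.70)(0.690500) + (-0.35)(0.385000) + (-0.05)(0.209500) + (-0.45)(0.149000) = 0.271075
(I − A)⁻¹ = adj(I−A) / det(I−A) ≈
  [   2.5473     1.3465     1.2224     1.7278]
  [   1.4203     1.9238     1.1233     1.1879]
  [   0.7728     0.5534     1.5983     0.9840]
  [   0.5497     0.5368     0.8503     1.6545]
x = (I − A)⁻¹ d = adj(I−A)·d / det(I−A), with det(I−A) = 0.271075:
  x_1 = (0.690500·500 + 0.365000·390 + 0.331375·590 + 0.468375·230) / 0.271075 = 790.8375 / 0.271075 ≈ 2917.41
  x_2 = (0.385000·500 + 0.521500·390 + 0.304500·590 + 0.322000·230) / 0.271075 = 649.60 / 0.271075 ≈ 2396.38
  x_3 = (0.209500·500 + 0.150000·390 + 0.433250·590 + 0.266750·230) / 0.271075 = 480.22 / 0.271075 ≈ 1771.54
  x_4 = (0.149000·500 + 0.145500·390 + 0.230500·590 + 0.448500·230) / 0.271075 = 370.395 / 0.271075 ≈ 1366.39

x_4 = 1366.39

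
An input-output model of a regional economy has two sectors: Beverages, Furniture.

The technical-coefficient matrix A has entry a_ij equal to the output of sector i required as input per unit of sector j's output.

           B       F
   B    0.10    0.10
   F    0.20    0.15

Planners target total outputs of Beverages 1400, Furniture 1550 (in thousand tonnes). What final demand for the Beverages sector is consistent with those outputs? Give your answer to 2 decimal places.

I − A =
  [   0.90    -0.10]
  [  -0.20     0.85]
d = (I − A) x:
  d_B = (+0.90)·1400 + (-0.10)·1550 = 1105.00
  d_F = (-0.20)·1400 + (+0.85)·1550 = 1037.50

d_B = 1105.00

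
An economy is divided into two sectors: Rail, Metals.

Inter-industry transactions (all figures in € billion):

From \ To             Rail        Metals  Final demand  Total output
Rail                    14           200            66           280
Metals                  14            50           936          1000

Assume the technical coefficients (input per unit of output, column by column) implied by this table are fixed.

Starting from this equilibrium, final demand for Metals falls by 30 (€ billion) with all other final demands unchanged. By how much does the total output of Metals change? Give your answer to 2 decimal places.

Δx_M = -31.93

Technical coefficients a_ij = z_ij / X_j:
  a_RR = 14/280 = 0.05, a_MR = 14/280 = 0.05
  a_RM = 200/1000 = 0.20, a_MM = 50/1000 = 0.05
I − A =
  [   0.95    -0.20]
  [  -0.05     0.95]
det(I−A) = (0.95)(0.95) − (-0.20)(-0.05) = 0.8925
adj(I−A) = [[0.95, 0.20], [0.05, 0.95]]
(I − A)⁻¹ = adj(I−A) / det(I−A) ≈
  [   1.0644     0.2241]
  [   0.0560     1.0644]
Δx = (I − A)⁻¹ Δd with Δd having -30 in the Metals component and 0 elsewhere.
So Δx_M = L_MM · (-30), where L_MM = adj(I−A)_MM / det(I−A) = 0.95 / 0.8925.
Δx_M = 0.95 × (-30) / 0.8925 = -28.50 / 0.8925 ≈ -31.93.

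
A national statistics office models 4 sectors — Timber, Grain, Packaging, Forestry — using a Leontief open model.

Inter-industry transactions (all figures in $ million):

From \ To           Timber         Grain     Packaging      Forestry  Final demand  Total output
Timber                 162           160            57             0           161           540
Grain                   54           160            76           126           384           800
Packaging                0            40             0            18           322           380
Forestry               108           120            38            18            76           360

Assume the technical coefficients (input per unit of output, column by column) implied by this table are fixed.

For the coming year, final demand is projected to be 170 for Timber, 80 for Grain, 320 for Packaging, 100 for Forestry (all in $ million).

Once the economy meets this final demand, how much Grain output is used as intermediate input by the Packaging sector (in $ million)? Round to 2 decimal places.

z_GP = 70.58

Technical coefficients a_ij = z_ij / X_j:
  a_TT = 162/540 = 0.30, a_GT = 54/540 = 0.10, a_PT = 0/540 = 0.00, a_FT = 108/540 = 0.20
  a_TG = 160/800 = 0.20, a_GG = 160/800 = 0.20, a_PG = 40/800 = 0.05, a_FG = 120/800 = 0.15
  a_TP = 57/380 = 0.15, a_GP = 76/380 = 0.20, a_PP = 0/380 = 0.00, a_FP = 38/380 = 0.10
  a_TF = 0/360 = 0.00, a_GF = 126/360 = 0.35, a_PF = 18/360 = 0.05, a_FF = 18/360 = 0.05
I − A =
  [   0.70    -0.20    -0.15     0.00]
  [  -0.10     0.80    -0.20    -0.35]
  [   0.00    -0.05     1.00    -0.05]
  [  -0.20    -0.15    -0.10     0.95]
Compute the cofactors C_ij = (−1)^(i+j)·(3×3 minor ij) of I−A; the adjugate is their transpose:
adj(I−A) = Cᵀ =
  [ 0.690750   0.197250   0.151125   0.080625]
  [ 0.166500   0.660000   0.182250   0.252750]
  [ 0.017000   0.040500   0.462250   0.039250]
  [ 0.173500   0.150000   0.109250   0.532250]
det(I−A) = Σ_j (I−A)_1j·C_1j = (0.70)(0.690750) + (-0.20)(0.166500) + (-0.15)(0.017000) + (0.00)(0.173500) = 0.447675
(I − A)⁻¹ = adj(I−A) / det(I−A) ≈
  [   1.5430     0.4406     0.3376     0.1801]
  [   0.3719     1.4743     0.4071     0.5646]
  [   0.0380     0.0905     1.0326     0.0877]
  [   0.3876     0.3351     0.2440     1.1889]
First solve x = (I − A)⁻¹ d = adj(I−A)·d / det(I−A); in particular x_P = (0.017000·170 + 0.040500·80 + 0.462250·320 + 0.039250·100) / 0.447675 = 157.975 / 0.447675 ≈ 352.8788.
Intermediate flow from G to P: z_GP = a_GP · x_P = 0.20 × 157.975 / 0.447675 = 31.595 / 0.447675 ≈ 70.58.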